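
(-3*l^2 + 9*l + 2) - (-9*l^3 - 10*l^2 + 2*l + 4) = 9*l^3 + 7*l^2 + 7*l - 2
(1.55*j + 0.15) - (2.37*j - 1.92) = 2.07 - 0.82*j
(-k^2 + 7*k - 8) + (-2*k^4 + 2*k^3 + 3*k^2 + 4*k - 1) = -2*k^4 + 2*k^3 + 2*k^2 + 11*k - 9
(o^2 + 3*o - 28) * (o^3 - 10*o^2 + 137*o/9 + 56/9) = o^5 - 7*o^4 - 385*o^3/9 + 2987*o^2/9 - 3668*o/9 - 1568/9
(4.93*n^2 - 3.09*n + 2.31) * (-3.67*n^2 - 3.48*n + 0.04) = -18.0931*n^4 - 5.8161*n^3 + 2.4727*n^2 - 8.1624*n + 0.0924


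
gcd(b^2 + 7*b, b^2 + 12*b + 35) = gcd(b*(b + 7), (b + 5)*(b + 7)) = b + 7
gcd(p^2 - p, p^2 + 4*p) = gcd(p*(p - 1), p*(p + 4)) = p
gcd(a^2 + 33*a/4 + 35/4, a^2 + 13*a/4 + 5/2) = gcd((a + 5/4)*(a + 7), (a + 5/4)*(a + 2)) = a + 5/4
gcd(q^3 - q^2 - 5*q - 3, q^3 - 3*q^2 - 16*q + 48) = q - 3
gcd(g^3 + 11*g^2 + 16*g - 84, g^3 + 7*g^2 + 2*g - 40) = g - 2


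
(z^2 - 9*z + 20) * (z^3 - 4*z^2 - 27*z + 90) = z^5 - 13*z^4 + 29*z^3 + 253*z^2 - 1350*z + 1800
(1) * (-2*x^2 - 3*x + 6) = -2*x^2 - 3*x + 6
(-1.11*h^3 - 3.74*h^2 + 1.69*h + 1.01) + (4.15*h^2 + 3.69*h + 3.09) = -1.11*h^3 + 0.41*h^2 + 5.38*h + 4.1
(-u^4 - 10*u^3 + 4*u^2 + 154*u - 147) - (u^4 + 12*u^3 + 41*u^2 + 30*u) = -2*u^4 - 22*u^3 - 37*u^2 + 124*u - 147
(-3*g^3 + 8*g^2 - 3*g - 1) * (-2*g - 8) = 6*g^4 + 8*g^3 - 58*g^2 + 26*g + 8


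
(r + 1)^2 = r^2 + 2*r + 1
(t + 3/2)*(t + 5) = t^2 + 13*t/2 + 15/2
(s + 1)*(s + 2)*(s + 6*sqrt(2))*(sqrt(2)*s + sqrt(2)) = sqrt(2)*s^4 + 4*sqrt(2)*s^3 + 12*s^3 + 5*sqrt(2)*s^2 + 48*s^2 + 2*sqrt(2)*s + 60*s + 24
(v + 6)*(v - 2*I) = v^2 + 6*v - 2*I*v - 12*I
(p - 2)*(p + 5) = p^2 + 3*p - 10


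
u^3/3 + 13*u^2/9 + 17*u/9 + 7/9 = (u/3 + 1/3)*(u + 1)*(u + 7/3)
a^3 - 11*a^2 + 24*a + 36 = (a - 6)^2*(a + 1)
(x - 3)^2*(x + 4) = x^3 - 2*x^2 - 15*x + 36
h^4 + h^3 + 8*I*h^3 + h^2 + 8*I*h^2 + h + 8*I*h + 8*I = (h + 1)*(h - I)*(h + I)*(h + 8*I)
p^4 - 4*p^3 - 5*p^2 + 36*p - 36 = (p - 3)*(p - 2)^2*(p + 3)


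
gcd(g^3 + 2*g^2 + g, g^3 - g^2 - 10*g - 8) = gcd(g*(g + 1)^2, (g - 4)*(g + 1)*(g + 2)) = g + 1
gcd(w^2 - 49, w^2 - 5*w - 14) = w - 7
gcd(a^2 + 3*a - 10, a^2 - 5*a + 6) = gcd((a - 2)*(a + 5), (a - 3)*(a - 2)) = a - 2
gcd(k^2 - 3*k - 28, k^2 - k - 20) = k + 4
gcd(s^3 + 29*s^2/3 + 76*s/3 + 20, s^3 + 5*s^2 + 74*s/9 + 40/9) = s^2 + 11*s/3 + 10/3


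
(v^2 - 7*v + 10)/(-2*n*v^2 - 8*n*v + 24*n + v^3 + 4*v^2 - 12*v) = (v - 5)/(-2*n*v - 12*n + v^2 + 6*v)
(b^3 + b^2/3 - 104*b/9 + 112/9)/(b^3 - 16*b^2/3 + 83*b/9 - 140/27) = 3*(b + 4)/(3*b - 5)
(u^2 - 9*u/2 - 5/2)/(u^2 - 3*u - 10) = (u + 1/2)/(u + 2)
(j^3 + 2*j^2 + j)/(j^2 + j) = j + 1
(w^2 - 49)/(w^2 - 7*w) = (w + 7)/w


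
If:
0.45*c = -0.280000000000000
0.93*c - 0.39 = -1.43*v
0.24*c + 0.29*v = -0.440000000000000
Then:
No Solution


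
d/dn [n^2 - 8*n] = 2*n - 8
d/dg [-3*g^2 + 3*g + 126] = 3 - 6*g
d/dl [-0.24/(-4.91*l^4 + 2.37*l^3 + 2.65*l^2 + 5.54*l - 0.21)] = (-4.7136*l^3 + 1.7064*l^2 + 1.272*l + 1.3296)/(-4.91*l^4 + 2.37*l^3 + 2.65*l^2 + 5.54*l - 0.21)^2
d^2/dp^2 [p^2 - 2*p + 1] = 2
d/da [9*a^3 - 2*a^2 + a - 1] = 27*a^2 - 4*a + 1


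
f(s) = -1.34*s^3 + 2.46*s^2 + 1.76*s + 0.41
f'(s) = -4.02*s^2 + 4.92*s + 1.76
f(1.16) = 3.67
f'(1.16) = 2.06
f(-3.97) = 116.04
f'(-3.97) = -81.13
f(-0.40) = 0.19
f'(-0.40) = -0.85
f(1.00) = 3.29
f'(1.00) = 2.66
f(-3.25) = 66.67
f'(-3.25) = -56.69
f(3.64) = -25.22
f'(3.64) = -33.59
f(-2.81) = 44.62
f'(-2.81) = -43.81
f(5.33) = -123.23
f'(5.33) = -86.22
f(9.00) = -761.35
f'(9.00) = -279.58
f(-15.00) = 5050.01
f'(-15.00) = -976.54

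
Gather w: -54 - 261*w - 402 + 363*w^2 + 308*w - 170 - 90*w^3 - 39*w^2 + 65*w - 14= -90*w^3 + 324*w^2 + 112*w - 640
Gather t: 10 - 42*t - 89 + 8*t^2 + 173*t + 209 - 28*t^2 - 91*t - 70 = -20*t^2 + 40*t + 60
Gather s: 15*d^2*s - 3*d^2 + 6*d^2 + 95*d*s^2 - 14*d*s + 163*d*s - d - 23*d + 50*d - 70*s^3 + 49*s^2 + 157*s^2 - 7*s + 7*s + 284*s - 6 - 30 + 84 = 3*d^2 + 26*d - 70*s^3 + s^2*(95*d + 206) + s*(15*d^2 + 149*d + 284) + 48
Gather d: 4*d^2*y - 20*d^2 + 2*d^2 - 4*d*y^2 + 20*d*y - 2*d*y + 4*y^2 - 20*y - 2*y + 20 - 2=d^2*(4*y - 18) + d*(-4*y^2 + 18*y) + 4*y^2 - 22*y + 18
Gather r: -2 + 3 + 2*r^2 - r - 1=2*r^2 - r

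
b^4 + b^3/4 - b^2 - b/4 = b*(b - 1)*(b + 1/4)*(b + 1)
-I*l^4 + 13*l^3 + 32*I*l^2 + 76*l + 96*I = (l - 2*I)*(l + 6*I)*(l + 8*I)*(-I*l + 1)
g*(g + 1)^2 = g^3 + 2*g^2 + g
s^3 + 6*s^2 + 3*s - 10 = (s - 1)*(s + 2)*(s + 5)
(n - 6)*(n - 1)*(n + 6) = n^3 - n^2 - 36*n + 36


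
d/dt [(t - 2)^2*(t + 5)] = (t - 2)*(3*t + 8)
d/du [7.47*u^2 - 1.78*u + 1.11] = 14.94*u - 1.78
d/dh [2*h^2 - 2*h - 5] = 4*h - 2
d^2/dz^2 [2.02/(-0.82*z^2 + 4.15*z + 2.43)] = (-2.716496*z^2 + 13.74812*z + 2.02*(1.64*z - 4.15)*(3.28*z - 8.3) + 8.050104)/(-0.82*z^2 + 4.15*z + 2.43)^3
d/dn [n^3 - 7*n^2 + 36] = n*(3*n - 14)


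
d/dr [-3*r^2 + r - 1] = 1 - 6*r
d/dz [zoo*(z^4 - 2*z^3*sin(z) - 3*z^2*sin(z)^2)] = zoo*z*(z^2*cos(z) + z^2 + z*sin(z) + z*sin(2*z)/2 + sin(z)^2)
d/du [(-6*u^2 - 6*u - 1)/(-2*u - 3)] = 4*(3*u^2 + 9*u + 4)/(4*u^2 + 12*u + 9)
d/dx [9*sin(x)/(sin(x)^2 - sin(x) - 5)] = 9*(cos(x)^2 - 6)*cos(x)/(sin(x) + cos(x)^2 + 4)^2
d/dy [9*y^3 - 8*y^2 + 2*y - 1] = 27*y^2 - 16*y + 2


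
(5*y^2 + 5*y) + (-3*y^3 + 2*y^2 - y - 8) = -3*y^3 + 7*y^2 + 4*y - 8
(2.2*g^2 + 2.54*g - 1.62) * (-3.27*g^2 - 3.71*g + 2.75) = -7.194*g^4 - 16.4678*g^3 + 1.924*g^2 + 12.9952*g - 4.455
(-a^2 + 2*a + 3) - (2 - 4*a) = -a^2 + 6*a + 1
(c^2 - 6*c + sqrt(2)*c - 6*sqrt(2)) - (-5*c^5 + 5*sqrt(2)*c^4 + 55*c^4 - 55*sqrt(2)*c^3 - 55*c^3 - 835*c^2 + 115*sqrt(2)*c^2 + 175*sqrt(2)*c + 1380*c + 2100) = 5*c^5 - 55*c^4 - 5*sqrt(2)*c^4 + 55*c^3 + 55*sqrt(2)*c^3 - 115*sqrt(2)*c^2 + 836*c^2 - 1386*c - 174*sqrt(2)*c - 2100 - 6*sqrt(2)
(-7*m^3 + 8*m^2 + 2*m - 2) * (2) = -14*m^3 + 16*m^2 + 4*m - 4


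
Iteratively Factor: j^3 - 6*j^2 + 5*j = (j - 1)*(j^2 - 5*j) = j*(j - 1)*(j - 5)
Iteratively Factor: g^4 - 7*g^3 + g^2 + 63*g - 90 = (g + 3)*(g^3 - 10*g^2 + 31*g - 30) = (g - 2)*(g + 3)*(g^2 - 8*g + 15) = (g - 5)*(g - 2)*(g + 3)*(g - 3)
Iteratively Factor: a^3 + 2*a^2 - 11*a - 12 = (a + 1)*(a^2 + a - 12) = (a + 1)*(a + 4)*(a - 3)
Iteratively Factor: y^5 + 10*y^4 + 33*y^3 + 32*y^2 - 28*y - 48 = (y + 2)*(y^4 + 8*y^3 + 17*y^2 - 2*y - 24) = (y + 2)^2*(y^3 + 6*y^2 + 5*y - 12) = (y - 1)*(y + 2)^2*(y^2 + 7*y + 12) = (y - 1)*(y + 2)^2*(y + 3)*(y + 4)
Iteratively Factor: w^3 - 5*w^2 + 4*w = (w - 1)*(w^2 - 4*w) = w*(w - 1)*(w - 4)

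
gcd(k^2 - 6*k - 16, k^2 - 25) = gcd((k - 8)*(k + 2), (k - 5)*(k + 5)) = 1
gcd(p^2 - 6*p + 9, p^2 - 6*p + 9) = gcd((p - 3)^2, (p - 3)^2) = p^2 - 6*p + 9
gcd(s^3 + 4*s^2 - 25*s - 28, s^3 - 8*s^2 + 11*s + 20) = s^2 - 3*s - 4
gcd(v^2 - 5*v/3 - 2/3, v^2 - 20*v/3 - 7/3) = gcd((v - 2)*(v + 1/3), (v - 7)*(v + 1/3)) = v + 1/3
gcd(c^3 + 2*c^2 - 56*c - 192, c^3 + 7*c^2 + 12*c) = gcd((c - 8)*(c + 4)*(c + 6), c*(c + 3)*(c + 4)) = c + 4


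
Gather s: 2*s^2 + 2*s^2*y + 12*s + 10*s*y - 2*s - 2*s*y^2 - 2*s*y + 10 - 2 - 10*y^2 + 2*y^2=s^2*(2*y + 2) + s*(-2*y^2 + 8*y + 10) - 8*y^2 + 8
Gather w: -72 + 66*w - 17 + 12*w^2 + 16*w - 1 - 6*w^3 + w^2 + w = -6*w^3 + 13*w^2 + 83*w - 90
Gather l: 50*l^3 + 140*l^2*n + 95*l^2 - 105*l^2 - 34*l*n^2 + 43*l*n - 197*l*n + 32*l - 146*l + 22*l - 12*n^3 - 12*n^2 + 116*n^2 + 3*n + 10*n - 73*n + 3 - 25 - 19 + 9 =50*l^3 + l^2*(140*n - 10) + l*(-34*n^2 - 154*n - 92) - 12*n^3 + 104*n^2 - 60*n - 32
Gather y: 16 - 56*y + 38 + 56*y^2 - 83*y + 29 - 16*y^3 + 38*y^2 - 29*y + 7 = -16*y^3 + 94*y^2 - 168*y + 90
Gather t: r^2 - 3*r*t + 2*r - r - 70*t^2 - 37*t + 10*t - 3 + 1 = r^2 + r - 70*t^2 + t*(-3*r - 27) - 2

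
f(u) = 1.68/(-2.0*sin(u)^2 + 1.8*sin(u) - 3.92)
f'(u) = 1.68*(4.0*sin(u)*cos(u) - 1.8*cos(u))/(-2.0*sin(u)^2 + 1.8*sin(u) - 3.92)^2 = (6.72*sin(u) - 3.024)*cos(u)/(2.0*sin(u)^2 - 1.8*sin(u) + 3.92)^2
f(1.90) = -0.42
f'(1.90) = -0.07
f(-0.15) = -0.40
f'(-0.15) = -0.22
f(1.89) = -0.42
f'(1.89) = -0.07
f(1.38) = -0.41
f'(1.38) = 0.04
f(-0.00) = -0.43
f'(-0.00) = -0.20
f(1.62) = -0.41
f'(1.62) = -0.01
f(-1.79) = -0.22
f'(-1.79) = 0.04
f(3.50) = -0.35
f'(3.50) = 0.22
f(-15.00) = -0.28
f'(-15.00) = 0.16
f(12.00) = -0.31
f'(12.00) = -0.19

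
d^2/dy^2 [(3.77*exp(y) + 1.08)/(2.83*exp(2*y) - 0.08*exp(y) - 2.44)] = (30.193553*exp(4*y) + 35.451976*exp(3*y) + 155.462088*exp(2*y) + 29.101472*exp(y) + 22.234256)*exp(y)/(22.665187*exp(6*y) - 1.922136*exp(5*y) - 58.570812*exp(4*y) + 3.313984*exp(3*y) + 50.499216*exp(2*y) - 1.428864*exp(y) - 14.526784)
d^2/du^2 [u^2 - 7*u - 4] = 2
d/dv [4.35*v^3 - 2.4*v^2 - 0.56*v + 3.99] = 13.05*v^2 - 4.8*v - 0.56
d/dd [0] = 0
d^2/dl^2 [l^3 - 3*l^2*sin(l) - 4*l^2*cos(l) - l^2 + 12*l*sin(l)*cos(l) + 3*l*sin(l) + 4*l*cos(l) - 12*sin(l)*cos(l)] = 3*l^2*sin(l) + 4*l^2*cos(l) + 13*l*sin(l) - 24*l*sin(2*l) - 16*l*cos(l) + 6*l - 14*sin(l) + 24*sqrt(2)*sin(2*l + pi/4) - 2*cos(l) - 2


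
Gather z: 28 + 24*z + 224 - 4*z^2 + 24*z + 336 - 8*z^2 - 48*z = 588 - 12*z^2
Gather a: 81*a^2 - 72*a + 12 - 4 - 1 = 81*a^2 - 72*a + 7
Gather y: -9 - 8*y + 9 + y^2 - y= y^2 - 9*y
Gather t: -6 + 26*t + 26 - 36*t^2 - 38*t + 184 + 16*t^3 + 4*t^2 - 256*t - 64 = 16*t^3 - 32*t^2 - 268*t + 140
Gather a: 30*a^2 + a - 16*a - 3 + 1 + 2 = 30*a^2 - 15*a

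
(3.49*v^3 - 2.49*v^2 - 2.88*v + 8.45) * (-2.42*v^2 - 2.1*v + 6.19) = -8.4458*v^5 - 1.3032*v^4 + 33.8017*v^3 - 29.8141*v^2 - 35.5722*v + 52.3055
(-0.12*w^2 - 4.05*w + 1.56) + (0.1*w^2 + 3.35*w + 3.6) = -0.02*w^2 - 0.7*w + 5.16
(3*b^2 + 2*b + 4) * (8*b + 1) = 24*b^3 + 19*b^2 + 34*b + 4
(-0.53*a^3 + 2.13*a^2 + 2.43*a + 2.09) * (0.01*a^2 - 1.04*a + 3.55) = -0.0053*a^5 + 0.5725*a^4 - 4.0724*a^3 + 5.0552*a^2 + 6.4529*a + 7.4195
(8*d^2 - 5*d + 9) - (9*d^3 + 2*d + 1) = -9*d^3 + 8*d^2 - 7*d + 8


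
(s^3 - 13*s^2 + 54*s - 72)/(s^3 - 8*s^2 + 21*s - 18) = (s^2 - 10*s + 24)/(s^2 - 5*s + 6)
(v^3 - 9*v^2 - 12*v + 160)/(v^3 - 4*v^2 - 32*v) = (v - 5)/v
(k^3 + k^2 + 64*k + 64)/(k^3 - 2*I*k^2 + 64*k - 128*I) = (k + 1)/(k - 2*I)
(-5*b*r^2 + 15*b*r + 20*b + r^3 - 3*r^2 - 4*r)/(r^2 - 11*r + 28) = (-5*b*r - 5*b + r^2 + r)/(r - 7)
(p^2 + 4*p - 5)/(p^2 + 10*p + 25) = (p - 1)/(p + 5)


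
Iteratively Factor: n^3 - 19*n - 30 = (n - 5)*(n^2 + 5*n + 6) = (n - 5)*(n + 2)*(n + 3)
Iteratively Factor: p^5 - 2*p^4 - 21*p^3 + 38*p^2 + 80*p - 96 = (p - 1)*(p^4 - p^3 - 22*p^2 + 16*p + 96) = (p - 4)*(p - 1)*(p^3 + 3*p^2 - 10*p - 24) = (p - 4)*(p - 1)*(p + 2)*(p^2 + p - 12) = (p - 4)*(p - 3)*(p - 1)*(p + 2)*(p + 4)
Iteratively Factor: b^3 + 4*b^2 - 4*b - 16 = (b + 2)*(b^2 + 2*b - 8) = (b + 2)*(b + 4)*(b - 2)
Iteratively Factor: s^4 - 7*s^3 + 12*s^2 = (s - 4)*(s^3 - 3*s^2) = s*(s - 4)*(s^2 - 3*s) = s^2*(s - 4)*(s - 3)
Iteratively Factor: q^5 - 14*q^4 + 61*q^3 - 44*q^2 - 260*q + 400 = (q - 5)*(q^4 - 9*q^3 + 16*q^2 + 36*q - 80) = (q - 5)*(q - 2)*(q^3 - 7*q^2 + 2*q + 40) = (q - 5)*(q - 4)*(q - 2)*(q^2 - 3*q - 10) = (q - 5)^2*(q - 4)*(q - 2)*(q + 2)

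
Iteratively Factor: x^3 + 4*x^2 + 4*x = (x)*(x^2 + 4*x + 4) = x*(x + 2)*(x + 2)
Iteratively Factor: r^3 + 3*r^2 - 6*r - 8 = (r - 2)*(r^2 + 5*r + 4) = (r - 2)*(r + 4)*(r + 1)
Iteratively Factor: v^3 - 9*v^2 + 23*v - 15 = (v - 5)*(v^2 - 4*v + 3) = (v - 5)*(v - 3)*(v - 1)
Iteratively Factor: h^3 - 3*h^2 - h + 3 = (h - 1)*(h^2 - 2*h - 3) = (h - 3)*(h - 1)*(h + 1)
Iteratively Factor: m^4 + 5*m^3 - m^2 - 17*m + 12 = (m + 4)*(m^3 + m^2 - 5*m + 3) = (m - 1)*(m + 4)*(m^2 + 2*m - 3) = (m - 1)^2*(m + 4)*(m + 3)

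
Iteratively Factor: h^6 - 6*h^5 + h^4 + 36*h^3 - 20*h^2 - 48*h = (h + 2)*(h^5 - 8*h^4 + 17*h^3 + 2*h^2 - 24*h) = (h - 4)*(h + 2)*(h^4 - 4*h^3 + h^2 + 6*h) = (h - 4)*(h - 2)*(h + 2)*(h^3 - 2*h^2 - 3*h) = (h - 4)*(h - 3)*(h - 2)*(h + 2)*(h^2 + h) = h*(h - 4)*(h - 3)*(h - 2)*(h + 2)*(h + 1)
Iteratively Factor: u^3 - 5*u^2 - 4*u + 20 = (u - 5)*(u^2 - 4) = (u - 5)*(u - 2)*(u + 2)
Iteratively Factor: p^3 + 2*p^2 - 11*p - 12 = (p + 4)*(p^2 - 2*p - 3) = (p + 1)*(p + 4)*(p - 3)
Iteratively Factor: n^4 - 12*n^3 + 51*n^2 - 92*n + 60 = (n - 5)*(n^3 - 7*n^2 + 16*n - 12) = (n - 5)*(n - 2)*(n^2 - 5*n + 6) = (n - 5)*(n - 3)*(n - 2)*(n - 2)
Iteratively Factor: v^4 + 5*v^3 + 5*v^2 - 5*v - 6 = (v + 1)*(v^3 + 4*v^2 + v - 6) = (v + 1)*(v + 3)*(v^2 + v - 2) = (v - 1)*(v + 1)*(v + 3)*(v + 2)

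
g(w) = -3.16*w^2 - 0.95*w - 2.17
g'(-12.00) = 74.89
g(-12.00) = -445.81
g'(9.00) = -57.83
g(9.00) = -266.68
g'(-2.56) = 15.23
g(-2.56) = -20.45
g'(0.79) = -5.94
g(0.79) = -4.89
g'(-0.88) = 4.61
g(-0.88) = -3.78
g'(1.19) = -8.47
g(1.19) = -7.78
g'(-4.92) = 30.14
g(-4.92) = -73.99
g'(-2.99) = 17.95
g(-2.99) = -27.58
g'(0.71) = -5.44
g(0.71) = -4.44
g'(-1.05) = 5.69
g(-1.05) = -4.66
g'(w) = -6.32*w - 0.95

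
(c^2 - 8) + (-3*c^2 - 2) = -2*c^2 - 10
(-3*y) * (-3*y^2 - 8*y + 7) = 9*y^3 + 24*y^2 - 21*y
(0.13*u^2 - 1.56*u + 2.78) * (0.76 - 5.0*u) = -0.65*u^3 + 7.8988*u^2 - 15.0856*u + 2.1128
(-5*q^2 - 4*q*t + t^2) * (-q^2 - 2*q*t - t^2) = 5*q^4 + 14*q^3*t + 12*q^2*t^2 + 2*q*t^3 - t^4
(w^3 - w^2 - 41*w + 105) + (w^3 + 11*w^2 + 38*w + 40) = 2*w^3 + 10*w^2 - 3*w + 145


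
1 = 1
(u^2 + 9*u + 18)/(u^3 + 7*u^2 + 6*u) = (u + 3)/(u*(u + 1))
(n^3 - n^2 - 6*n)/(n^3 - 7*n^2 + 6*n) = (n^2 - n - 6)/(n^2 - 7*n + 6)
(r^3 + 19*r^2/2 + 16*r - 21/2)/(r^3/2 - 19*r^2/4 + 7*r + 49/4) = 2*(2*r^3 + 19*r^2 + 32*r - 21)/(2*r^3 - 19*r^2 + 28*r + 49)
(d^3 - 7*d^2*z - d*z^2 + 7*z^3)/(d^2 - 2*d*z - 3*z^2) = (-d^2 + 8*d*z - 7*z^2)/(-d + 3*z)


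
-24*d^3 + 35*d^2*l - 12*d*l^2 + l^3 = (-8*d + l)*(-3*d + l)*(-d + l)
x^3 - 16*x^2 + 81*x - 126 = (x - 7)*(x - 6)*(x - 3)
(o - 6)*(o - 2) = o^2 - 8*o + 12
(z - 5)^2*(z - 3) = z^3 - 13*z^2 + 55*z - 75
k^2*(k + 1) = k^3 + k^2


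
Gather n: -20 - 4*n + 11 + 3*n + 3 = -n - 6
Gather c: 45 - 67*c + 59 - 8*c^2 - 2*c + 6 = -8*c^2 - 69*c + 110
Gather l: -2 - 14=-16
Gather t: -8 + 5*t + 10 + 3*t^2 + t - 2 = 3*t^2 + 6*t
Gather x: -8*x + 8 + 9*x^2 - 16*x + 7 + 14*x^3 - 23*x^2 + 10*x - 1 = 14*x^3 - 14*x^2 - 14*x + 14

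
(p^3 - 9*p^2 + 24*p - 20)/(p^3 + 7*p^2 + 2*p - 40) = (p^2 - 7*p + 10)/(p^2 + 9*p + 20)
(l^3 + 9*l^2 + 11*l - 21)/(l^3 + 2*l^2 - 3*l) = (l + 7)/l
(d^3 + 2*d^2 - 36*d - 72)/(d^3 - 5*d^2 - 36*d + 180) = (d + 2)/(d - 5)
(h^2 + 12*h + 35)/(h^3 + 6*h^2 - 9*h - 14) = (h + 5)/(h^2 - h - 2)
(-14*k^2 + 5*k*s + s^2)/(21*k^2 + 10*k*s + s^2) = (-2*k + s)/(3*k + s)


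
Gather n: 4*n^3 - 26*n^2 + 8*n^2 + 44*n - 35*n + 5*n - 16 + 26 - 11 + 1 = 4*n^3 - 18*n^2 + 14*n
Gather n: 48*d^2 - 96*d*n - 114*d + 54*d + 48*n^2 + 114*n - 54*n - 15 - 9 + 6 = 48*d^2 - 60*d + 48*n^2 + n*(60 - 96*d) - 18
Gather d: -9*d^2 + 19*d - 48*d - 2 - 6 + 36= -9*d^2 - 29*d + 28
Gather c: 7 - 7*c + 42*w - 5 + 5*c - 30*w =-2*c + 12*w + 2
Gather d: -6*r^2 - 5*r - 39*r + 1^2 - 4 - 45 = -6*r^2 - 44*r - 48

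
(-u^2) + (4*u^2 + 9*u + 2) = 3*u^2 + 9*u + 2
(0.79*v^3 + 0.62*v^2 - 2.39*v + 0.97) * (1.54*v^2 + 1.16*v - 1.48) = 1.2166*v^5 + 1.8712*v^4 - 4.1306*v^3 - 2.1962*v^2 + 4.6624*v - 1.4356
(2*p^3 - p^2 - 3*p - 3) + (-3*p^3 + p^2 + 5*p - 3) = -p^3 + 2*p - 6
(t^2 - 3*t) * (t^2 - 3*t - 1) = t^4 - 6*t^3 + 8*t^2 + 3*t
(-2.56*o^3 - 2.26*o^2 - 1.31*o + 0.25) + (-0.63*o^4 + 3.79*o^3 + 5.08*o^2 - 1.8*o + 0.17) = -0.63*o^4 + 1.23*o^3 + 2.82*o^2 - 3.11*o + 0.42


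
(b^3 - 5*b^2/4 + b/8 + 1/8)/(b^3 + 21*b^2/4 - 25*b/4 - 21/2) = (8*b^3 - 10*b^2 + b + 1)/(2*(4*b^3 + 21*b^2 - 25*b - 42))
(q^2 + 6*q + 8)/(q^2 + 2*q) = (q + 4)/q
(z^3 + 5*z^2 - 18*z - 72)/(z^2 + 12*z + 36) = (z^2 - z - 12)/(z + 6)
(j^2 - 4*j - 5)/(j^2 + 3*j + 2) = (j - 5)/(j + 2)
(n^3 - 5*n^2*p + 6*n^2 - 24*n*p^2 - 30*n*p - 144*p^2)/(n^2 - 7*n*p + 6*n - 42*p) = (-n^2 + 5*n*p + 24*p^2)/(-n + 7*p)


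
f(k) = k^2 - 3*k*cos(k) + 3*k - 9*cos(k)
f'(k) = 3*k*sin(k) + 2*k + 9*sin(k) - 3*cos(k) + 3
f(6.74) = 39.42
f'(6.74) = 26.68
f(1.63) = 8.37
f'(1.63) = 20.30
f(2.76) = 31.93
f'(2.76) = 17.74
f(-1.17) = -4.28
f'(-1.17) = -5.57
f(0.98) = -2.75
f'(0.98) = 13.21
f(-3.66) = 0.70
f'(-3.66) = -2.70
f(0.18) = -8.81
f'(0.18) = 2.12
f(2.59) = 28.76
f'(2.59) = 19.52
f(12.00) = 142.03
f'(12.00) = 0.32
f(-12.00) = 130.78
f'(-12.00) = -38.02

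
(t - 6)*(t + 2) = t^2 - 4*t - 12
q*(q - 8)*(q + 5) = q^3 - 3*q^2 - 40*q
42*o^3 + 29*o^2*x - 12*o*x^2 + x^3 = (-7*o + x)*(-6*o + x)*(o + x)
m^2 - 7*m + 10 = (m - 5)*(m - 2)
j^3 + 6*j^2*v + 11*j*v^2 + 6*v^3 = (j + v)*(j + 2*v)*(j + 3*v)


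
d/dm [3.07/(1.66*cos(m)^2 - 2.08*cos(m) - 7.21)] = (10.1924*cos(m) - 6.3856)*sin(m)/(-1.66*cos(m)^2 + 2.08*cos(m) + 7.21)^2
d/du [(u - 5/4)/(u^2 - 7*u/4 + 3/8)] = 4*(-16*u^2 + 40*u - 29)/(64*u^4 - 224*u^3 + 244*u^2 - 84*u + 9)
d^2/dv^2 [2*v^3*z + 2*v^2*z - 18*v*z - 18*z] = 4*z*(3*v + 1)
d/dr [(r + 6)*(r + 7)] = 2*r + 13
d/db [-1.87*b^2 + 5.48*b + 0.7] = 5.48 - 3.74*b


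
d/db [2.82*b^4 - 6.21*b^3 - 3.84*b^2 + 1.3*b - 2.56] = 11.28*b^3 - 18.63*b^2 - 7.68*b + 1.3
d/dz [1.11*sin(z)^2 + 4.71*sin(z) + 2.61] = (2.22*sin(z) + 4.71)*cos(z)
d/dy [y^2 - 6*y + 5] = 2*y - 6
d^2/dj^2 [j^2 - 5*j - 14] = 2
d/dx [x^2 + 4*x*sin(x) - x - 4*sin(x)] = 4*x*cos(x) + 2*x - 4*sqrt(2)*cos(x + pi/4) - 1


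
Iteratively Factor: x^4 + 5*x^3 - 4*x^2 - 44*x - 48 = (x - 3)*(x^3 + 8*x^2 + 20*x + 16) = (x - 3)*(x + 4)*(x^2 + 4*x + 4) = (x - 3)*(x + 2)*(x + 4)*(x + 2)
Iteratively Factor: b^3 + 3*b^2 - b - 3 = (b + 1)*(b^2 + 2*b - 3) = (b + 1)*(b + 3)*(b - 1)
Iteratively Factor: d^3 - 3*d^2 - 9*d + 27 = (d - 3)*(d^2 - 9) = (d - 3)*(d + 3)*(d - 3)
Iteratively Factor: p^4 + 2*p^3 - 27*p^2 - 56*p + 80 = (p - 1)*(p^3 + 3*p^2 - 24*p - 80) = (p - 1)*(p + 4)*(p^2 - p - 20) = (p - 1)*(p + 4)^2*(p - 5)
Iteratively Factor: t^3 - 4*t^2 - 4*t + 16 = (t - 2)*(t^2 - 2*t - 8) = (t - 4)*(t - 2)*(t + 2)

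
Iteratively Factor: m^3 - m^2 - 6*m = (m - 3)*(m^2 + 2*m) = (m - 3)*(m + 2)*(m)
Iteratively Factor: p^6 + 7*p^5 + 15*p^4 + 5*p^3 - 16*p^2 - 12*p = (p + 1)*(p^5 + 6*p^4 + 9*p^3 - 4*p^2 - 12*p) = (p + 1)*(p + 2)*(p^4 + 4*p^3 + p^2 - 6*p) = (p - 1)*(p + 1)*(p + 2)*(p^3 + 5*p^2 + 6*p) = p*(p - 1)*(p + 1)*(p + 2)*(p^2 + 5*p + 6) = p*(p - 1)*(p + 1)*(p + 2)*(p + 3)*(p + 2)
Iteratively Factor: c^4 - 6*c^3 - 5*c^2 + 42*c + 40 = (c + 2)*(c^3 - 8*c^2 + 11*c + 20) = (c - 4)*(c + 2)*(c^2 - 4*c - 5) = (c - 5)*(c - 4)*(c + 2)*(c + 1)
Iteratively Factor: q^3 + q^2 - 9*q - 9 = (q + 3)*(q^2 - 2*q - 3) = (q + 1)*(q + 3)*(q - 3)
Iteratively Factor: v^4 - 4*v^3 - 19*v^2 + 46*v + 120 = (v + 2)*(v^3 - 6*v^2 - 7*v + 60) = (v - 4)*(v + 2)*(v^2 - 2*v - 15) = (v - 5)*(v - 4)*(v + 2)*(v + 3)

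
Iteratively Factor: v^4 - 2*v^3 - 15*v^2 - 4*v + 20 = (v + 2)*(v^3 - 4*v^2 - 7*v + 10) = (v - 5)*(v + 2)*(v^2 + v - 2) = (v - 5)*(v - 1)*(v + 2)*(v + 2)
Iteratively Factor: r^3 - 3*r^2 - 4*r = (r + 1)*(r^2 - 4*r) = r*(r + 1)*(r - 4)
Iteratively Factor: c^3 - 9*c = (c + 3)*(c^2 - 3*c) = c*(c + 3)*(c - 3)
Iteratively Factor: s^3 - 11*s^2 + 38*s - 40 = (s - 2)*(s^2 - 9*s + 20) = (s - 5)*(s - 2)*(s - 4)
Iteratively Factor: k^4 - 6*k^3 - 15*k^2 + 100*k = (k - 5)*(k^3 - k^2 - 20*k) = k*(k - 5)*(k^2 - k - 20) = k*(k - 5)^2*(k + 4)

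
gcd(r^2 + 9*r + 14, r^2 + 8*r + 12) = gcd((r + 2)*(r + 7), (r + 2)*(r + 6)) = r + 2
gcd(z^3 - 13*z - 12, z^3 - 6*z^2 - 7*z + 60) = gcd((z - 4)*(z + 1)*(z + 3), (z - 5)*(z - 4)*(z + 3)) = z^2 - z - 12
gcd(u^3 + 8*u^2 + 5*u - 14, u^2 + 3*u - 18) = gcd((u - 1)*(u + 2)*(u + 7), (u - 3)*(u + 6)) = 1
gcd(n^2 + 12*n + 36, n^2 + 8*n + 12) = n + 6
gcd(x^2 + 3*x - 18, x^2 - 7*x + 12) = x - 3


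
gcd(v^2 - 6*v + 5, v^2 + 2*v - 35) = v - 5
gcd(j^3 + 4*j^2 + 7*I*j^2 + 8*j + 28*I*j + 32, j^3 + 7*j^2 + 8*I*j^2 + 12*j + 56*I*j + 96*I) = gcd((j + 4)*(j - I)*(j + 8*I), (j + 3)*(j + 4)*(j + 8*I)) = j^2 + j*(4 + 8*I) + 32*I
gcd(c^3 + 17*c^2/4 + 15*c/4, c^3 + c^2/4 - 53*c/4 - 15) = c^2 + 17*c/4 + 15/4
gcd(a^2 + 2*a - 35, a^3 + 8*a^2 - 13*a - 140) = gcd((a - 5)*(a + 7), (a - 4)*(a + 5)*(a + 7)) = a + 7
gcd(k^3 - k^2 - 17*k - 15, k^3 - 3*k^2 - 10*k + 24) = k + 3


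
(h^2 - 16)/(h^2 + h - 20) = (h + 4)/(h + 5)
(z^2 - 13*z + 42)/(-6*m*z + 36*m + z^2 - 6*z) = (z - 7)/(-6*m + z)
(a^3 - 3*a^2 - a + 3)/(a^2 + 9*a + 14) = (a^3 - 3*a^2 - a + 3)/(a^2 + 9*a + 14)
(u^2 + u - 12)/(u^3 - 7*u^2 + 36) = (u + 4)/(u^2 - 4*u - 12)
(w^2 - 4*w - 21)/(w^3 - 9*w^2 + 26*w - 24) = (w^2 - 4*w - 21)/(w^3 - 9*w^2 + 26*w - 24)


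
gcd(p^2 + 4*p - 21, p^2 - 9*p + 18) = p - 3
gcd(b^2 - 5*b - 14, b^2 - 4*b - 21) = b - 7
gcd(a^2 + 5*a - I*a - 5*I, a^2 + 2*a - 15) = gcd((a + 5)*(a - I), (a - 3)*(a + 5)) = a + 5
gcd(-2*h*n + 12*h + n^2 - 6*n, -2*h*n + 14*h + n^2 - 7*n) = 2*h - n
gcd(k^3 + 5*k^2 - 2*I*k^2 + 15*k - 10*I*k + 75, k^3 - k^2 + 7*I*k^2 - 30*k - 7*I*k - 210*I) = k + 5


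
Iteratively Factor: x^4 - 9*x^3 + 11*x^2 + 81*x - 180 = (x - 3)*(x^3 - 6*x^2 - 7*x + 60) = (x - 4)*(x - 3)*(x^2 - 2*x - 15) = (x - 5)*(x - 4)*(x - 3)*(x + 3)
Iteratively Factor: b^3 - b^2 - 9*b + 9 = (b - 1)*(b^2 - 9) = (b - 3)*(b - 1)*(b + 3)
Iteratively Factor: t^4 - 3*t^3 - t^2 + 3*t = (t - 3)*(t^3 - t) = (t - 3)*(t - 1)*(t^2 + t) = t*(t - 3)*(t - 1)*(t + 1)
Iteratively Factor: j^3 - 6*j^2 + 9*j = (j - 3)*(j^2 - 3*j) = (j - 3)^2*(j)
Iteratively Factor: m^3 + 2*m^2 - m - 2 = (m + 1)*(m^2 + m - 2) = (m + 1)*(m + 2)*(m - 1)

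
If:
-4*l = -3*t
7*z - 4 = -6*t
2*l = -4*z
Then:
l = 8/9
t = 32/27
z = -4/9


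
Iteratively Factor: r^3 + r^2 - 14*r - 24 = (r - 4)*(r^2 + 5*r + 6) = (r - 4)*(r + 2)*(r + 3)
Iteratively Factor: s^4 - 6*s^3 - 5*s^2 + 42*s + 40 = (s - 5)*(s^3 - s^2 - 10*s - 8) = (s - 5)*(s + 2)*(s^2 - 3*s - 4) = (s - 5)*(s - 4)*(s + 2)*(s + 1)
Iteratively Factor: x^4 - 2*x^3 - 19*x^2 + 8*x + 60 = (x - 5)*(x^3 + 3*x^2 - 4*x - 12) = (x - 5)*(x - 2)*(x^2 + 5*x + 6) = (x - 5)*(x - 2)*(x + 3)*(x + 2)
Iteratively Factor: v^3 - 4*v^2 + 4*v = (v)*(v^2 - 4*v + 4) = v*(v - 2)*(v - 2)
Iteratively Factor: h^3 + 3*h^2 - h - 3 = (h + 1)*(h^2 + 2*h - 3) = (h + 1)*(h + 3)*(h - 1)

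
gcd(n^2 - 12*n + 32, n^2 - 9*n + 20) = n - 4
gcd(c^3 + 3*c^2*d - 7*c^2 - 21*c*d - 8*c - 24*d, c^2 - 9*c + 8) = c - 8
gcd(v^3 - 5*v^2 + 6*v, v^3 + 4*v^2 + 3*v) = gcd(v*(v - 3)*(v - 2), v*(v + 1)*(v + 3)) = v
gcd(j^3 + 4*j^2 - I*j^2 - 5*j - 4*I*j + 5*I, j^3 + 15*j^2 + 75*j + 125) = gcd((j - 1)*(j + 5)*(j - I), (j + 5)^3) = j + 5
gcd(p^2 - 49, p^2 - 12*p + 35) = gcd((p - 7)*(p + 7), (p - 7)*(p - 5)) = p - 7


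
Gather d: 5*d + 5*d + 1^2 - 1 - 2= 10*d - 2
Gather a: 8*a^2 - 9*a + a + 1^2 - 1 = 8*a^2 - 8*a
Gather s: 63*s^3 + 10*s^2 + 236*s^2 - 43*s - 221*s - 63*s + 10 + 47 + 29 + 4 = 63*s^3 + 246*s^2 - 327*s + 90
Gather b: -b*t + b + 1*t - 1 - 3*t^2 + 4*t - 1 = b*(1 - t) - 3*t^2 + 5*t - 2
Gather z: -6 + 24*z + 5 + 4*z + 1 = 28*z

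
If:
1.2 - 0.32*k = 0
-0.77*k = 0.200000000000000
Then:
No Solution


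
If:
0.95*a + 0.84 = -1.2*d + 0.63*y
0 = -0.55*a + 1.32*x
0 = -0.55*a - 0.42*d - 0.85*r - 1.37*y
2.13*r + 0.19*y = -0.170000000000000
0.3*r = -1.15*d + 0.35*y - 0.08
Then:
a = -0.74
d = 0.06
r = -0.11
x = -0.31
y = 0.34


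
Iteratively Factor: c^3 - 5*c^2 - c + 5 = (c - 5)*(c^2 - 1) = (c - 5)*(c + 1)*(c - 1)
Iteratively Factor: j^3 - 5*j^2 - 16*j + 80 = (j + 4)*(j^2 - 9*j + 20) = (j - 4)*(j + 4)*(j - 5)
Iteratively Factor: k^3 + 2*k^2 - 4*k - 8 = (k + 2)*(k^2 - 4) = (k + 2)^2*(k - 2)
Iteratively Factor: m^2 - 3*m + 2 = (m - 1)*(m - 2)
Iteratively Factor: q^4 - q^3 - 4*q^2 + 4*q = (q)*(q^3 - q^2 - 4*q + 4) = q*(q - 1)*(q^2 - 4) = q*(q - 2)*(q - 1)*(q + 2)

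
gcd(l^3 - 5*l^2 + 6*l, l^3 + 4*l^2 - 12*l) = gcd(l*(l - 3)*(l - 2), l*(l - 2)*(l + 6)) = l^2 - 2*l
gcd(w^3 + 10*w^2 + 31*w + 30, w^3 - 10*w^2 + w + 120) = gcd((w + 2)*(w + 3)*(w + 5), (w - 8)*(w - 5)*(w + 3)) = w + 3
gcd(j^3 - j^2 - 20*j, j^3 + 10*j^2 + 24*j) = j^2 + 4*j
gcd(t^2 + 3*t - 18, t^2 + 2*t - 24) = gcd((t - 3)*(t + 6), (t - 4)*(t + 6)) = t + 6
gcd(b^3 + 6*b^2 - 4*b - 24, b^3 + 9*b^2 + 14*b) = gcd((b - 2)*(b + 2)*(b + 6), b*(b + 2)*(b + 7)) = b + 2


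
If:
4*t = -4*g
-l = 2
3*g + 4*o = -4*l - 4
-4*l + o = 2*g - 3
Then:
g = 48/11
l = -2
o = -25/11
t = -48/11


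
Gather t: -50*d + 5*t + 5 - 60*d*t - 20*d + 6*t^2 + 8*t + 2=-70*d + 6*t^2 + t*(13 - 60*d) + 7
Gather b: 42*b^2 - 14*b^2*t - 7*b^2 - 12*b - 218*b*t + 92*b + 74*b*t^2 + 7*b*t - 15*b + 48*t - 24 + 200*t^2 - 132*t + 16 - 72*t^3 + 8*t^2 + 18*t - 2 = b^2*(35 - 14*t) + b*(74*t^2 - 211*t + 65) - 72*t^3 + 208*t^2 - 66*t - 10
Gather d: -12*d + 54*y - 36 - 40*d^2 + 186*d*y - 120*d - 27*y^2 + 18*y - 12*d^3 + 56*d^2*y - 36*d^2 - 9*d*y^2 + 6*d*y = -12*d^3 + d^2*(56*y - 76) + d*(-9*y^2 + 192*y - 132) - 27*y^2 + 72*y - 36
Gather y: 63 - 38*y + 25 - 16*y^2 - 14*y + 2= -16*y^2 - 52*y + 90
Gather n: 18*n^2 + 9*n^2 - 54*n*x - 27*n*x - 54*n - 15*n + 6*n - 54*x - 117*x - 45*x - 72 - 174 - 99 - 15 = 27*n^2 + n*(-81*x - 63) - 216*x - 360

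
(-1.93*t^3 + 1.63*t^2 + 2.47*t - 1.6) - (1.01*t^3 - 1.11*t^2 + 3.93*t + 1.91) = -2.94*t^3 + 2.74*t^2 - 1.46*t - 3.51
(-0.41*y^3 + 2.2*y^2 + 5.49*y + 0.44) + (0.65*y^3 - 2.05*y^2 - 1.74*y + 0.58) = 0.24*y^3 + 0.15*y^2 + 3.75*y + 1.02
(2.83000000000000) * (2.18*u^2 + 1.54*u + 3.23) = 6.1694*u^2 + 4.3582*u + 9.1409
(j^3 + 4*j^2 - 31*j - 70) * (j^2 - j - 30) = j^5 + 3*j^4 - 65*j^3 - 159*j^2 + 1000*j + 2100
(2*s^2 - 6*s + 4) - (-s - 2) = 2*s^2 - 5*s + 6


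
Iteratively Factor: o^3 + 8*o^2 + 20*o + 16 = (o + 4)*(o^2 + 4*o + 4) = (o + 2)*(o + 4)*(o + 2)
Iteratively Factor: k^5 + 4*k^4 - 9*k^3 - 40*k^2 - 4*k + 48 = (k + 2)*(k^4 + 2*k^3 - 13*k^2 - 14*k + 24) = (k - 3)*(k + 2)*(k^3 + 5*k^2 + 2*k - 8) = (k - 3)*(k + 2)*(k + 4)*(k^2 + k - 2) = (k - 3)*(k - 1)*(k + 2)*(k + 4)*(k + 2)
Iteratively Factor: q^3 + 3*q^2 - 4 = (q + 2)*(q^2 + q - 2) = (q + 2)^2*(q - 1)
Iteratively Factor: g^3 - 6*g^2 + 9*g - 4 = (g - 1)*(g^2 - 5*g + 4) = (g - 1)^2*(g - 4)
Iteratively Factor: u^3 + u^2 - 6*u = (u)*(u^2 + u - 6) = u*(u + 3)*(u - 2)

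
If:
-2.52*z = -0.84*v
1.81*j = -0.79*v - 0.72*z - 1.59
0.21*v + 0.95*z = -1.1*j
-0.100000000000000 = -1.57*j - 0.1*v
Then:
No Solution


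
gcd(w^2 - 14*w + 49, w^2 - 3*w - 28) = w - 7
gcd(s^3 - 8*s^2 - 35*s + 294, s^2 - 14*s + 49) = s^2 - 14*s + 49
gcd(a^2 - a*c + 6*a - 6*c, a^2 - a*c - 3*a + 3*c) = a - c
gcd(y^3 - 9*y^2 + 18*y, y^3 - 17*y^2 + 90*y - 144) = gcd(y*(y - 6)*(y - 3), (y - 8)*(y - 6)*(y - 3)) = y^2 - 9*y + 18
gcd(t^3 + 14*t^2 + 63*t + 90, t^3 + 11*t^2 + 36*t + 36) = t^2 + 9*t + 18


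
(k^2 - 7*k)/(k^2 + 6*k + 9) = k*(k - 7)/(k^2 + 6*k + 9)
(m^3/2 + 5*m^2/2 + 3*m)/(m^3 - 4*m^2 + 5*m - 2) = m*(m^2 + 5*m + 6)/(2*(m^3 - 4*m^2 + 5*m - 2))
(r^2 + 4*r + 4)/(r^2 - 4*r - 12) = (r + 2)/(r - 6)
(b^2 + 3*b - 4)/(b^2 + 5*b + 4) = (b - 1)/(b + 1)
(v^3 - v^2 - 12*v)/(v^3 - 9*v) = (v - 4)/(v - 3)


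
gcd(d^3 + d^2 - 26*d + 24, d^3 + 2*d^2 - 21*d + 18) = d^2 + 5*d - 6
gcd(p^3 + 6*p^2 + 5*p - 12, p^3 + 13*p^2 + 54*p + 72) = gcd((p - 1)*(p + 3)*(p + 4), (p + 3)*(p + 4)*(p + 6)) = p^2 + 7*p + 12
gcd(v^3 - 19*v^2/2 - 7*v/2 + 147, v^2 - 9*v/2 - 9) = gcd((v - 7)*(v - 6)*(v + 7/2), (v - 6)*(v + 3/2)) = v - 6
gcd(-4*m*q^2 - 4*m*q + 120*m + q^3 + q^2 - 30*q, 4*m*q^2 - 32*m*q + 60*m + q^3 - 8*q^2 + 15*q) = q - 5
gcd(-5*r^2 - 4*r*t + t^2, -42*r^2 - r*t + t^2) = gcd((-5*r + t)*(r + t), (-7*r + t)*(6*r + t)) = 1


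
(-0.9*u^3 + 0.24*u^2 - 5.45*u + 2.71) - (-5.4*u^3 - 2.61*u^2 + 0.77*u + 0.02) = 4.5*u^3 + 2.85*u^2 - 6.22*u + 2.69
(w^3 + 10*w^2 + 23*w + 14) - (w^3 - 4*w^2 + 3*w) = 14*w^2 + 20*w + 14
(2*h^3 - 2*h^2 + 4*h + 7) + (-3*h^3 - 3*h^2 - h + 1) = -h^3 - 5*h^2 + 3*h + 8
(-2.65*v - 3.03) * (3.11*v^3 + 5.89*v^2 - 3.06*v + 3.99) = -8.2415*v^4 - 25.0318*v^3 - 9.7377*v^2 - 1.3017*v - 12.0897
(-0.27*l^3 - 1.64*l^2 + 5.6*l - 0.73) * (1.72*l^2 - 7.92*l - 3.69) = -0.4644*l^5 - 0.682399999999999*l^4 + 23.6171*l^3 - 39.556*l^2 - 14.8824*l + 2.6937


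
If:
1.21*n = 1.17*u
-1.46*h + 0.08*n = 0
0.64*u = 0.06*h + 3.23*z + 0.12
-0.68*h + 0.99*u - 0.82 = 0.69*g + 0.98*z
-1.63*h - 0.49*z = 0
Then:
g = -1.03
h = 0.01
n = 0.10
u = 0.10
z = -0.02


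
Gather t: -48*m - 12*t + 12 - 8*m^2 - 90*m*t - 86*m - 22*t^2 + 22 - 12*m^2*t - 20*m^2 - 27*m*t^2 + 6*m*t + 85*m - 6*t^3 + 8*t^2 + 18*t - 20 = -28*m^2 - 49*m - 6*t^3 + t^2*(-27*m - 14) + t*(-12*m^2 - 84*m + 6) + 14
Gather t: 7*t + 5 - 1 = 7*t + 4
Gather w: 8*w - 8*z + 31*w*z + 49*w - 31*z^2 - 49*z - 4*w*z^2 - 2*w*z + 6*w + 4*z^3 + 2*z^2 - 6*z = w*(-4*z^2 + 29*z + 63) + 4*z^3 - 29*z^2 - 63*z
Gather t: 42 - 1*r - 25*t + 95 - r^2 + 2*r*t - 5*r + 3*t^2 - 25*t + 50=-r^2 - 6*r + 3*t^2 + t*(2*r - 50) + 187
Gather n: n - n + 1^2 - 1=0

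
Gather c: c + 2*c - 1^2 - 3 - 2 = 3*c - 6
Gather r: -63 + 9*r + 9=9*r - 54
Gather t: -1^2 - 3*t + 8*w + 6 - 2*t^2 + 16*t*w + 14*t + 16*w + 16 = -2*t^2 + t*(16*w + 11) + 24*w + 21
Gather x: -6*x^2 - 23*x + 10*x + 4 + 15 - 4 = -6*x^2 - 13*x + 15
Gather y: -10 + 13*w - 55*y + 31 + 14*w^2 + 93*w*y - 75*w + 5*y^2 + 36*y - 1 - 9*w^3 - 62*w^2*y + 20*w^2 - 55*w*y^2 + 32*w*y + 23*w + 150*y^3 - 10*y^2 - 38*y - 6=-9*w^3 + 34*w^2 - 39*w + 150*y^3 + y^2*(-55*w - 5) + y*(-62*w^2 + 125*w - 57) + 14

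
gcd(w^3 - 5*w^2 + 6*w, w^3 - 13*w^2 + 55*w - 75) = w - 3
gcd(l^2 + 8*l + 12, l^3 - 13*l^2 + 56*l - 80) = 1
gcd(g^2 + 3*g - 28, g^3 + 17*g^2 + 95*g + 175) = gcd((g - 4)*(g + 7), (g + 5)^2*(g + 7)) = g + 7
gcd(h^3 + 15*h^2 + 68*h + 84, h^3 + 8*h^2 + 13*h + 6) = h + 6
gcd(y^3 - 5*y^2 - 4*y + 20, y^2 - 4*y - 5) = y - 5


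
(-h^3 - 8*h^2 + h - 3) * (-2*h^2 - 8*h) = 2*h^5 + 24*h^4 + 62*h^3 - 2*h^2 + 24*h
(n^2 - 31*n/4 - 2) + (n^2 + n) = 2*n^2 - 27*n/4 - 2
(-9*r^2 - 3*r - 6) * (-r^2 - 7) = 9*r^4 + 3*r^3 + 69*r^2 + 21*r + 42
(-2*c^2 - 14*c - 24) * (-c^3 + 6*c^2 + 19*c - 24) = 2*c^5 + 2*c^4 - 98*c^3 - 362*c^2 - 120*c + 576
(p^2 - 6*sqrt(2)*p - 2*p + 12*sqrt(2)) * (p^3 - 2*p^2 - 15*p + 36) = p^5 - 6*sqrt(2)*p^4 - 4*p^4 - 11*p^3 + 24*sqrt(2)*p^3 + 66*p^2 + 66*sqrt(2)*p^2 - 396*sqrt(2)*p - 72*p + 432*sqrt(2)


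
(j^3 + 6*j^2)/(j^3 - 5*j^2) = (j + 6)/(j - 5)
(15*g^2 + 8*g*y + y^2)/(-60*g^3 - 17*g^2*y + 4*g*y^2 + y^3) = 1/(-4*g + y)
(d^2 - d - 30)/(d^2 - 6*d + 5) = (d^2 - d - 30)/(d^2 - 6*d + 5)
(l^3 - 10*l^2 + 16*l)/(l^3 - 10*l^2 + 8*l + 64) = l*(l - 2)/(l^2 - 2*l - 8)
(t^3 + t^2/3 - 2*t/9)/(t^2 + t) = (t^2 + t/3 - 2/9)/(t + 1)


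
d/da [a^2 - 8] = 2*a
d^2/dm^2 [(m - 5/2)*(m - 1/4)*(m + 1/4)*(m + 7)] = 12*m^2 + 27*m - 281/8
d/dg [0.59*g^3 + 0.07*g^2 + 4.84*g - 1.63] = 1.77*g^2 + 0.14*g + 4.84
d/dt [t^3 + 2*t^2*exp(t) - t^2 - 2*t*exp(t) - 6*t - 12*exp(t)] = 2*t^2*exp(t) + 3*t^2 + 2*t*exp(t) - 2*t - 14*exp(t) - 6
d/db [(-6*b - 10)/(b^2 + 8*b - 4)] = 2*(3*b^2 + 10*b + 52)/(b^4 + 16*b^3 + 56*b^2 - 64*b + 16)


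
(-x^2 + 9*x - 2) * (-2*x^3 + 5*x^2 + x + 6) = 2*x^5 - 23*x^4 + 48*x^3 - 7*x^2 + 52*x - 12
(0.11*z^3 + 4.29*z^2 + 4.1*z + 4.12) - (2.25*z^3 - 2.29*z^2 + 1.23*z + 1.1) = -2.14*z^3 + 6.58*z^2 + 2.87*z + 3.02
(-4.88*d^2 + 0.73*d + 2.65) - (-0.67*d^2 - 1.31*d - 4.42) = -4.21*d^2 + 2.04*d + 7.07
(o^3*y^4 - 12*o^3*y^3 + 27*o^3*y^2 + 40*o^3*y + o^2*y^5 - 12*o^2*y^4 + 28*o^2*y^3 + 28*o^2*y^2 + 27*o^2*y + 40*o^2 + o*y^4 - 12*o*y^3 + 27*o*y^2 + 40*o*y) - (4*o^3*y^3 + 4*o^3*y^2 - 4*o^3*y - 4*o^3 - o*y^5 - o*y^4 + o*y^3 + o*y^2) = o^3*y^4 - 16*o^3*y^3 + 23*o^3*y^2 + 44*o^3*y + 4*o^3 + o^2*y^5 - 12*o^2*y^4 + 28*o^2*y^3 + 28*o^2*y^2 + 27*o^2*y + 40*o^2 + o*y^5 + 2*o*y^4 - 13*o*y^3 + 26*o*y^2 + 40*o*y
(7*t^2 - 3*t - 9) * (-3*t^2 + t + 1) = -21*t^4 + 16*t^3 + 31*t^2 - 12*t - 9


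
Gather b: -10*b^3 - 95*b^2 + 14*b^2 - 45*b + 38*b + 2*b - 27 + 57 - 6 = -10*b^3 - 81*b^2 - 5*b + 24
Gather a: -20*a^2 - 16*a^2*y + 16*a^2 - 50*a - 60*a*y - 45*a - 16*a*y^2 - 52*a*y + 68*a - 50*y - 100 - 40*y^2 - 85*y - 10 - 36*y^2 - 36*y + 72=a^2*(-16*y - 4) + a*(-16*y^2 - 112*y - 27) - 76*y^2 - 171*y - 38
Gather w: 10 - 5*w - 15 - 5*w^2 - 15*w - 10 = -5*w^2 - 20*w - 15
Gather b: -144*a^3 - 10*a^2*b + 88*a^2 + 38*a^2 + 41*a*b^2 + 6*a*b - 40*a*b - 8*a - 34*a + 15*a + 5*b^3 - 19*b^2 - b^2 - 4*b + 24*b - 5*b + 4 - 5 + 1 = -144*a^3 + 126*a^2 - 27*a + 5*b^3 + b^2*(41*a - 20) + b*(-10*a^2 - 34*a + 15)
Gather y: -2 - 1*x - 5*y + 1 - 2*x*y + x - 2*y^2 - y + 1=-2*y^2 + y*(-2*x - 6)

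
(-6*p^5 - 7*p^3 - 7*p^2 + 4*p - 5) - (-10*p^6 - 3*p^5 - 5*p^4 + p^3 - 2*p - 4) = 10*p^6 - 3*p^5 + 5*p^4 - 8*p^3 - 7*p^2 + 6*p - 1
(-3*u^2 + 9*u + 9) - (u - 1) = -3*u^2 + 8*u + 10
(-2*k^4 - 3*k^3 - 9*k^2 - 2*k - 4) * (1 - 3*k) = 6*k^5 + 7*k^4 + 24*k^3 - 3*k^2 + 10*k - 4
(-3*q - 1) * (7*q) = -21*q^2 - 7*q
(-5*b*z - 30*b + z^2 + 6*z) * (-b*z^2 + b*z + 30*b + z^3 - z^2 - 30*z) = 5*b^2*z^3 + 25*b^2*z^2 - 180*b^2*z - 900*b^2 - 6*b*z^4 - 30*b*z^3 + 216*b*z^2 + 1080*b*z + z^5 + 5*z^4 - 36*z^3 - 180*z^2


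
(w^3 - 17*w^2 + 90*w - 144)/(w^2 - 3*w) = w - 14 + 48/w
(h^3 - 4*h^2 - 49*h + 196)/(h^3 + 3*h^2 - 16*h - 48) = (h^2 - 49)/(h^2 + 7*h + 12)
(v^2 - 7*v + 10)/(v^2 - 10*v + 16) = (v - 5)/(v - 8)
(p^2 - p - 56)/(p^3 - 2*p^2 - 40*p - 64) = (p + 7)/(p^2 + 6*p + 8)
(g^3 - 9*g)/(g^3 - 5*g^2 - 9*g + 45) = g/(g - 5)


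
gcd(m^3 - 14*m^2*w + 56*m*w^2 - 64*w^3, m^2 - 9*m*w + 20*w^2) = -m + 4*w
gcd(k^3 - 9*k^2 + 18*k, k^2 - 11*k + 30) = k - 6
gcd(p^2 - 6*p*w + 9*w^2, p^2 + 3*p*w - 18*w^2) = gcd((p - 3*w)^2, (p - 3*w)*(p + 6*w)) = p - 3*w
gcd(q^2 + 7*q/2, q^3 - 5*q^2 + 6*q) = q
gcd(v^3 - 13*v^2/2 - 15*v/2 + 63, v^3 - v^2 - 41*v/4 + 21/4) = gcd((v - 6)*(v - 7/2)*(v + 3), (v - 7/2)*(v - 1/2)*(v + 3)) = v^2 - v/2 - 21/2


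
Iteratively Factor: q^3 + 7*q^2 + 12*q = (q + 3)*(q^2 + 4*q) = (q + 3)*(q + 4)*(q)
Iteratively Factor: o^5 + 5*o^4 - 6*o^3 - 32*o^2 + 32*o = (o + 4)*(o^4 + o^3 - 10*o^2 + 8*o) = (o - 1)*(o + 4)*(o^3 + 2*o^2 - 8*o) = (o - 1)*(o + 4)^2*(o^2 - 2*o) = o*(o - 1)*(o + 4)^2*(o - 2)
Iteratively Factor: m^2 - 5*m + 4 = (m - 4)*(m - 1)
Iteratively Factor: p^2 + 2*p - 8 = (p - 2)*(p + 4)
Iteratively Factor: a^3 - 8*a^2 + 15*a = (a - 5)*(a^2 - 3*a) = a*(a - 5)*(a - 3)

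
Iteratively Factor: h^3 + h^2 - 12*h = (h)*(h^2 + h - 12) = h*(h - 3)*(h + 4)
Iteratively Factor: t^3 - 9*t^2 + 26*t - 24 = (t - 3)*(t^2 - 6*t + 8) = (t - 4)*(t - 3)*(t - 2)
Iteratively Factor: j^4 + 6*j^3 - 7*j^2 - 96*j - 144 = (j - 4)*(j^3 + 10*j^2 + 33*j + 36) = (j - 4)*(j + 3)*(j^2 + 7*j + 12) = (j - 4)*(j + 3)^2*(j + 4)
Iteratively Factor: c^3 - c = (c - 1)*(c^2 + c) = c*(c - 1)*(c + 1)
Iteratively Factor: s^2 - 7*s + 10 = (s - 2)*(s - 5)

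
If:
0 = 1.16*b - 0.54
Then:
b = 0.47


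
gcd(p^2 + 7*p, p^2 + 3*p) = p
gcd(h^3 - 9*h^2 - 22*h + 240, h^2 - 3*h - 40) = h^2 - 3*h - 40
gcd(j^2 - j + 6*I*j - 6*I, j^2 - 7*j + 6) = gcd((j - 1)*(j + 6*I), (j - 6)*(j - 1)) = j - 1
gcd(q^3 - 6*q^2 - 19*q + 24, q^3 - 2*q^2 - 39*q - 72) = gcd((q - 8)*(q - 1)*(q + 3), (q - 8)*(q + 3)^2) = q^2 - 5*q - 24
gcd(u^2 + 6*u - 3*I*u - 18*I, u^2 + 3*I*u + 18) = u - 3*I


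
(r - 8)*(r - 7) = r^2 - 15*r + 56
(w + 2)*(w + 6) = w^2 + 8*w + 12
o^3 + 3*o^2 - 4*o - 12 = (o - 2)*(o + 2)*(o + 3)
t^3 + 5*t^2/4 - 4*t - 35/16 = (t - 7/4)*(t + 1/2)*(t + 5/2)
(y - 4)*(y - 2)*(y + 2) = y^3 - 4*y^2 - 4*y + 16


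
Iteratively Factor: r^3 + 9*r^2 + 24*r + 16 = (r + 4)*(r^2 + 5*r + 4) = (r + 4)^2*(r + 1)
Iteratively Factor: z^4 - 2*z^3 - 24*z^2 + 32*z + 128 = (z - 4)*(z^3 + 2*z^2 - 16*z - 32) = (z - 4)*(z + 2)*(z^2 - 16) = (z - 4)^2*(z + 2)*(z + 4)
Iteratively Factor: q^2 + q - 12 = (q - 3)*(q + 4)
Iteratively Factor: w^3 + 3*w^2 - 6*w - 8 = (w + 4)*(w^2 - w - 2) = (w + 1)*(w + 4)*(w - 2)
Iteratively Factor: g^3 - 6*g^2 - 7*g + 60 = (g + 3)*(g^2 - 9*g + 20) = (g - 5)*(g + 3)*(g - 4)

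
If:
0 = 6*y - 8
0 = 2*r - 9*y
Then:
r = 6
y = 4/3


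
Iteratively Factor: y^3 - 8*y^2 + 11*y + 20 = (y - 5)*(y^2 - 3*y - 4) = (y - 5)*(y + 1)*(y - 4)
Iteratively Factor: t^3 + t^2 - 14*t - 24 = (t + 3)*(t^2 - 2*t - 8) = (t + 2)*(t + 3)*(t - 4)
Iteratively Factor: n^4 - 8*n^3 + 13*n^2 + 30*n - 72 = (n - 4)*(n^3 - 4*n^2 - 3*n + 18) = (n - 4)*(n + 2)*(n^2 - 6*n + 9) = (n - 4)*(n - 3)*(n + 2)*(n - 3)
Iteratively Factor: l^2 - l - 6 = (l + 2)*(l - 3)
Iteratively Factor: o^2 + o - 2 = (o + 2)*(o - 1)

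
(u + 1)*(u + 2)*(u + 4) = u^3 + 7*u^2 + 14*u + 8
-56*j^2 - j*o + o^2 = (-8*j + o)*(7*j + o)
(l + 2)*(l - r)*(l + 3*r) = l^3 + 2*l^2*r + 2*l^2 - 3*l*r^2 + 4*l*r - 6*r^2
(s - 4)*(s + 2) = s^2 - 2*s - 8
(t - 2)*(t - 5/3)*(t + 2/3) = t^3 - 3*t^2 + 8*t/9 + 20/9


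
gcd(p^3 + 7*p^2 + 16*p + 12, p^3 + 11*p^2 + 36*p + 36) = p^2 + 5*p + 6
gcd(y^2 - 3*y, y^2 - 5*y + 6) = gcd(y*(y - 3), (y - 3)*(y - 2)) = y - 3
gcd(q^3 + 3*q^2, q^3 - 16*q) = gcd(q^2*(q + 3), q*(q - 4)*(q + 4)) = q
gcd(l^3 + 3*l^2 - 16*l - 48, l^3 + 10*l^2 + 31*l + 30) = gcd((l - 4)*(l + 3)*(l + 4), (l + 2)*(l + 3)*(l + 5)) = l + 3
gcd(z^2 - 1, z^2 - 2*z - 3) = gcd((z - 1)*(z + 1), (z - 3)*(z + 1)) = z + 1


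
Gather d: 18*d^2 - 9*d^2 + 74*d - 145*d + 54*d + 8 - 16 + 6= 9*d^2 - 17*d - 2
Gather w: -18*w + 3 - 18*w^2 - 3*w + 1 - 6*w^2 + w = -24*w^2 - 20*w + 4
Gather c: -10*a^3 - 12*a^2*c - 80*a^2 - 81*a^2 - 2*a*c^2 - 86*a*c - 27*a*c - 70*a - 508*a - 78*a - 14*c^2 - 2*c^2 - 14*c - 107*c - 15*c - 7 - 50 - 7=-10*a^3 - 161*a^2 - 656*a + c^2*(-2*a - 16) + c*(-12*a^2 - 113*a - 136) - 64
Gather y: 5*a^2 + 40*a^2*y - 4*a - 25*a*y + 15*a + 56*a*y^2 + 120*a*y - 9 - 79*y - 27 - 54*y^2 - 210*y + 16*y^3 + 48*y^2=5*a^2 + 11*a + 16*y^3 + y^2*(56*a - 6) + y*(40*a^2 + 95*a - 289) - 36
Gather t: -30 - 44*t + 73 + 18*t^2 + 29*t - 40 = 18*t^2 - 15*t + 3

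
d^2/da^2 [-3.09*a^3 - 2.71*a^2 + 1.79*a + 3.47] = -18.54*a - 5.42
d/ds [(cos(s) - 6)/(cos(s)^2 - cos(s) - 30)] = sin(s)/(cos(s) + 5)^2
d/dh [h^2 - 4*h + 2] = 2*h - 4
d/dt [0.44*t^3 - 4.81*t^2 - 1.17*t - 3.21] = 1.32*t^2 - 9.62*t - 1.17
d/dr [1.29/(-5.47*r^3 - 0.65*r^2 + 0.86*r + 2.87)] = (21.1689*r^2 + 1.677*r - 1.1094)/(5.47*r^3 + 0.65*r^2 - 0.86*r - 2.87)^2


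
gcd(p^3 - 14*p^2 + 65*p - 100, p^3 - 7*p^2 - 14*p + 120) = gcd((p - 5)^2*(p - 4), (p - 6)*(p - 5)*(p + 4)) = p - 5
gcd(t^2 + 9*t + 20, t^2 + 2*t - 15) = t + 5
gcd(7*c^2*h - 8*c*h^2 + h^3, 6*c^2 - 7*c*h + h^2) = c - h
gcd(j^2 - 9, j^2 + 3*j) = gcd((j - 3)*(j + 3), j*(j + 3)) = j + 3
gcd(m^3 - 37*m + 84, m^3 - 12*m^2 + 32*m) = m - 4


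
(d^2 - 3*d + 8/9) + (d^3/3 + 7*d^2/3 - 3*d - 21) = d^3/3 + 10*d^2/3 - 6*d - 181/9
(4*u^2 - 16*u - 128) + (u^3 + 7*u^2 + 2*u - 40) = u^3 + 11*u^2 - 14*u - 168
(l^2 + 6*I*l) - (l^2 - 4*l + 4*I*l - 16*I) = 4*l + 2*I*l + 16*I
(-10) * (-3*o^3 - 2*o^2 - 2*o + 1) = 30*o^3 + 20*o^2 + 20*o - 10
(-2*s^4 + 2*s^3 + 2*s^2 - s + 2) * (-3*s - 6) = 6*s^5 + 6*s^4 - 18*s^3 - 9*s^2 - 12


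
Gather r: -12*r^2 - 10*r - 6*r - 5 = -12*r^2 - 16*r - 5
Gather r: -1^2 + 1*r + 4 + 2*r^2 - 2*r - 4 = 2*r^2 - r - 1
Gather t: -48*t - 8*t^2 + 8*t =-8*t^2 - 40*t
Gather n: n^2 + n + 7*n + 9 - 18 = n^2 + 8*n - 9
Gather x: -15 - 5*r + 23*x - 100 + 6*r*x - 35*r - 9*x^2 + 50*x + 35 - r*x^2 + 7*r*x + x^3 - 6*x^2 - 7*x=-40*r + x^3 + x^2*(-r - 15) + x*(13*r + 66) - 80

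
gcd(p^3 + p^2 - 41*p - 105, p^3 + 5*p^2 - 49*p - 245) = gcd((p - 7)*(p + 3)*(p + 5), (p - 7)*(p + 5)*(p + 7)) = p^2 - 2*p - 35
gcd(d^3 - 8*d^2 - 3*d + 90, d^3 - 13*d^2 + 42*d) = d - 6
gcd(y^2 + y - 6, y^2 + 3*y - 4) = 1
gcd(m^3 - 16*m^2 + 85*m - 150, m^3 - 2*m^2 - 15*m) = m - 5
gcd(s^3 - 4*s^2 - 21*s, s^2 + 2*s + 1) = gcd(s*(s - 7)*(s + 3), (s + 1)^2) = 1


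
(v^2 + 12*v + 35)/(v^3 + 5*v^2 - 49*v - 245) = 1/(v - 7)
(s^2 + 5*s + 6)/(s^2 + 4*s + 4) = (s + 3)/(s + 2)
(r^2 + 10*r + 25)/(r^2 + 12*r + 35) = (r + 5)/(r + 7)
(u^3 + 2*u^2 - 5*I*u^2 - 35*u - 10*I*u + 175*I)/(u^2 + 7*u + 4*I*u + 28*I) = (u^2 - 5*u*(1 + I) + 25*I)/(u + 4*I)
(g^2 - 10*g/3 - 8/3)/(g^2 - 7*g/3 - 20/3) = (3*g + 2)/(3*g + 5)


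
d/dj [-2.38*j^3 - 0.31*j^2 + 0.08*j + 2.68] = -7.14*j^2 - 0.62*j + 0.08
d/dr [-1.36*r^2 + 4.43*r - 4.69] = 4.43 - 2.72*r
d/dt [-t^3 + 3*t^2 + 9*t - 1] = -3*t^2 + 6*t + 9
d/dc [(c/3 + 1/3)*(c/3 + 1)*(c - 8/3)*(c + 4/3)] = 4*c^3/9 + 8*c^2/9 - 106*c/81 - 164/81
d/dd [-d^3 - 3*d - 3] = -3*d^2 - 3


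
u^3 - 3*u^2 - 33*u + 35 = (u - 7)*(u - 1)*(u + 5)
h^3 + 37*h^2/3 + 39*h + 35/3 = (h + 1/3)*(h + 5)*(h + 7)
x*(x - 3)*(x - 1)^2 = x^4 - 5*x^3 + 7*x^2 - 3*x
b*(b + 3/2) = b^2 + 3*b/2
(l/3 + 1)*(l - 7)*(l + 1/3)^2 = l^4/3 - 10*l^3/9 - 212*l^2/27 - 130*l/27 - 7/9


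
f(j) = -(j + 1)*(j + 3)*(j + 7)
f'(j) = -(j + 1)*(j + 3) - (j + 1)*(j + 7) - (j + 3)*(j + 7)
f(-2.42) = 3.77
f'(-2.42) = 4.67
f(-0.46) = -8.97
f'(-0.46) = -21.51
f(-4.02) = -9.18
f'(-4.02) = 8.96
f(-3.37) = -3.18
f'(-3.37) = 9.07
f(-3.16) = -1.33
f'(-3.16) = 8.56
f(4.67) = -507.52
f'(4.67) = -199.17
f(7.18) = -1180.80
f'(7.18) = -343.62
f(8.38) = -1641.73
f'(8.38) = -426.03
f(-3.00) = 0.00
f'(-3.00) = 8.00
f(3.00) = -240.00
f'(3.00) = -124.00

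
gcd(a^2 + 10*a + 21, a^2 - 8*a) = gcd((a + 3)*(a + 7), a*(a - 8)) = 1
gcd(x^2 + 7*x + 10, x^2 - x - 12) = 1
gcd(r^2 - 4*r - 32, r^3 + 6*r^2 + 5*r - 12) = r + 4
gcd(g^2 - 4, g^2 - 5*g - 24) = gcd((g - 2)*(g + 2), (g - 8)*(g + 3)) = 1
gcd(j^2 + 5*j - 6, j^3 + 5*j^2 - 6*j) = j^2 + 5*j - 6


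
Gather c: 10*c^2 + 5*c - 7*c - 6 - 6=10*c^2 - 2*c - 12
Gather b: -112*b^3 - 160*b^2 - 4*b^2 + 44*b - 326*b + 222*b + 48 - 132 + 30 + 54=-112*b^3 - 164*b^2 - 60*b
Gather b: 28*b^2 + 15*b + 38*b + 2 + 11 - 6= 28*b^2 + 53*b + 7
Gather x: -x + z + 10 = -x + z + 10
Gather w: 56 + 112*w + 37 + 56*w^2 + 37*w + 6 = 56*w^2 + 149*w + 99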